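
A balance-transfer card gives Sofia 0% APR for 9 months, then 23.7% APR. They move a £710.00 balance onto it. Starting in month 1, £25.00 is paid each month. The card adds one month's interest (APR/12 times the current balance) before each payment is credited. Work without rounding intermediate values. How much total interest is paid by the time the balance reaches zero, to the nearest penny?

£132.63

Promo months 1–9 at r₀ = 0%/12 = 0; months 10+ at r₁ = 23.7%/12 = 0.01975.
After month 9 (no interest yet): B = £710.00 − 9·£25.00 = £485.00.
Then at r₁ with £25.00/mo: n₂ = −ln(1 − r₁·B/P)/ln(1+r₁) ≈ 24.70 → 25 more payments.
Total paid = 33·£25.00 + £17.63 = £842.63; interest = £842.63 − £710.00 = £132.63.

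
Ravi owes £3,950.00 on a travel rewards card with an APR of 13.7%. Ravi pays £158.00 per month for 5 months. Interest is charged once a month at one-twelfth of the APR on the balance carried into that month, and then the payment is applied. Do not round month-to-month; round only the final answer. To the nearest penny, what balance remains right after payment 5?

£3,372.44

Monthly rate r = 13.7%/12 = 1.14167% = 0.0114167.
Each month: B ← B·(1+r) − £158.00.
Month 1: interest £45.10; balance after payment £3,837.10.
Month 2: interest £43.81; balance after payment £3,722.90.
Month 3: interest £42.50; balance after payment £3,607.41.
Month 4: interest £41.18; balance after payment £3,490.59.
Month 5: interest £39.85; balance after payment £3,372.44.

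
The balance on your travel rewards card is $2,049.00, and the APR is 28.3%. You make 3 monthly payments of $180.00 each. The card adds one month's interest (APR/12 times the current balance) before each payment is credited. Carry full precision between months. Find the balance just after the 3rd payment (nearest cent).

$1,644.58

Monthly rate r = 28.3%/12 = 2.35833% = 0.0235833.
Each month: B ← B·(1+r) − $180.00.
Month 1: interest $48.32; balance after payment $1,917.32.
Month 2: interest $45.22; balance after payment $1,782.54.
Month 3: interest $42.04; balance after payment $1,644.58.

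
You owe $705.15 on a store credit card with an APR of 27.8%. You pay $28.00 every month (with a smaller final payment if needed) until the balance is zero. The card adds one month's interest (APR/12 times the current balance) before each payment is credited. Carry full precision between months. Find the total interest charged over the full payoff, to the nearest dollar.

Monthly rate r = 27.8%/12 = 2.31667% = 0.0231667.
Payoff takes n = ⌈−ln(1 − rB₀/P)/ln(1+r)⌉ = ⌈38.236⌉ = 39 payments; the last is $6.67.
Total paid = 38·$28.00 + $6.67 = $1,070.67.
Total interest = total paid − principal = $1,070.67 − $705.15 = $365.52.

$366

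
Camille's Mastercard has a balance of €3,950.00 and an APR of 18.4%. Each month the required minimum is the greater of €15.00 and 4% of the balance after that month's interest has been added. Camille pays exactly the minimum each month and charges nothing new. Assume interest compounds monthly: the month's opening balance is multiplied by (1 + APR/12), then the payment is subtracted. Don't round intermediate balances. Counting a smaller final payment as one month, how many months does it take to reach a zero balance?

Monthly rate r = 18.4%/12 = 1.53333% = 0.0153333.
While 4% of the post-interest balance exceeds €15.00, each month B ← (B·(1+r))·(1 − 0.04), i.e. B shrinks by the factor (1+r)·0.96 = 0.97472.
This holds for months 1–93. Entering month 94 the balance is €365.11; 4% of the post-interest balance is now below €15.00, so the flat €15.00 minimum applies from here.
From month 94 a fixed €15.00 at rate r clears €365.11 in 31 more payments. Total: 93 + 31 = 124 months.

124 months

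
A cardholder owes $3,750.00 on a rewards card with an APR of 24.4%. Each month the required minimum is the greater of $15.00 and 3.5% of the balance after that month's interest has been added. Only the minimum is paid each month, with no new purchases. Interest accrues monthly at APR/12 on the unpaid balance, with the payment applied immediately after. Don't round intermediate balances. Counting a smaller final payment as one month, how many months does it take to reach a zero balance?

184 months

Monthly rate r = 24.4%/12 = 2.03333% = 0.0203333.
While 3.5% of the post-interest balance exceeds $15.00, each month B ← (B·(1+r))·(1 − 0.035), i.e. B shrinks by the factor (1+r)·0.965 = 0.98462.
This holds for months 1–142. Entering month 143 the balance is $415.23; 3.5% of the post-interest balance is now below $15.00, so the flat $15.00 minimum applies from here.
From month 143 a fixed $15.00 at rate r clears $415.23 in 42 more payments. Total: 142 + 42 = 184 months.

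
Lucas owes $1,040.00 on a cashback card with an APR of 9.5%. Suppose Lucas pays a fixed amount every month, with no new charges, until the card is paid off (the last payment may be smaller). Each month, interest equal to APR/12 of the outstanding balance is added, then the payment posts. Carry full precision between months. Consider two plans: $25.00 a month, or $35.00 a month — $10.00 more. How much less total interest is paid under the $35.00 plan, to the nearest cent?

$76.16

Monthly rate r = 9.5%/12 = 0.791667% = 0.00791667.
At $25.00/mo: n = ⌈−ln(1 − rB₀/P)/ln(1+r)⌉ = 51 payments (last $16.53); total interest = total paid − $1,040.00 = $226.53.
At $35.00/mo: 35 payments (last $0.37); total interest $150.37.
Interest saved = $226.53 − $150.37 = $76.16.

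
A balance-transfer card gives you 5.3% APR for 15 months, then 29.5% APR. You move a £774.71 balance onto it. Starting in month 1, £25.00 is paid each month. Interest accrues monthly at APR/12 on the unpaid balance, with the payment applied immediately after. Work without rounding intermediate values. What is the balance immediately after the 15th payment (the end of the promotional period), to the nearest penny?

Promo months 1–15 at r₀ = 5.3%/12 = 0.00441667; months 16+ at r₁ = 29.5%/12 = 0.0245833.
After month 15: iterate B ← B·(1+r₀) − £25.00 for 15 months → £440.83.

£440.83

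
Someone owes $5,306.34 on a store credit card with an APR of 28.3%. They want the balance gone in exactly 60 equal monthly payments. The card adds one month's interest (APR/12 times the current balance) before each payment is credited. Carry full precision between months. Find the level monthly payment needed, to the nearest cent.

$166.18

Monthly rate r = 28.3%/12 = 2.35833% = 0.0235833.
Level-payment amortization: P = B₀·r / (1 − (1+r)^(−n)) = 5306.34·0.0235833 / (1 − 1.02358^(−60)).
Denominator 1 − (1+r)^(−60) = 0.753050784.
P = 125.141 / 0.753050784 ≈ 166.18.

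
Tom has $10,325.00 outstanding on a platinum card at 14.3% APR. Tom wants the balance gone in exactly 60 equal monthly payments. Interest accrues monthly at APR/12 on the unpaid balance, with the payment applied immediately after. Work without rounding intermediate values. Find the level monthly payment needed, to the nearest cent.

Monthly rate r = 14.3%/12 = 1.19167% = 0.0119167.
Level-payment amortization: P = B₀·r / (1 − (1+r)^(−n)) = 10325.00·0.0119167 / (1 − 1.01192^(−60)).
Denominator 1 − (1+r)^(−60) = 0.508735862.
P = 123.04 / 0.508735862 ≈ 241.85.

$241.85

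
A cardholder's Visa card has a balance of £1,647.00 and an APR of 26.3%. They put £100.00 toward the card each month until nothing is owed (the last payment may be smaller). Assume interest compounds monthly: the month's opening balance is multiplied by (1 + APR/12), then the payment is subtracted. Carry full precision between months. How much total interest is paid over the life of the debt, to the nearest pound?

£419

Monthly rate r = 26.3%/12 = 2.19167% = 0.0219167.
Payoff takes n = ⌈−ln(1 − rB₀/P)/ln(1+r)⌉ = ⌈20.655⌉ = 21 payments; the last is £65.75.
Total paid = 20·£100.00 + £65.75 = £2,065.75.
Total interest = total paid − principal = £2,065.75 − £1,647.00 = £418.75.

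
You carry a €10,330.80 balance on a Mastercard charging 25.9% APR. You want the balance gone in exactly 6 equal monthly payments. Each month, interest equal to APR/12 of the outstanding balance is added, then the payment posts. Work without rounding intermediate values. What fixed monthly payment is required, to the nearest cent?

€1,854.18

Monthly rate r = 25.9%/12 = 2.15833% = 0.0215833.
Level-payment amortization: P = B₀·r / (1 − (1+r)^(−n)) = 10330.80·0.0215833 / (1 − 1.02158^(−6)).
Denominator 1 − (1+r)^(−6) = 0.120254192.
P = 222.973 / 0.120254192 ≈ 1854.18.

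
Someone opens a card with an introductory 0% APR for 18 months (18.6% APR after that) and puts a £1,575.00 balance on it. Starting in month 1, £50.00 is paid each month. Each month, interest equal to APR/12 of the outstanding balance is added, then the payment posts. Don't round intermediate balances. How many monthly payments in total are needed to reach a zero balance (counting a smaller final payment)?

Promo months 1–18 at r₀ = 0%/12 = 0; months 19+ at r₁ = 18.6%/12 = 0.0155.
After month 18 (no interest yet): B = £1,575.00 − 18·£50.00 = £675.00.
Then at r₁ with £50.00/mo: n₂ = −ln(1 − r₁·B/P)/ln(1+r₁) ≈ 15.26 → 16 more payments.

34 payments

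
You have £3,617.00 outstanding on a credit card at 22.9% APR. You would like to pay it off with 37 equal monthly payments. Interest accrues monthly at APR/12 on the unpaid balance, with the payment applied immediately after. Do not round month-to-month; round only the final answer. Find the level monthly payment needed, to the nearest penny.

£137.19

Monthly rate r = 22.9%/12 = 1.90833% = 0.0190833.
Level-payment amortization: P = B₀·r / (1 − (1+r)^(−n)) = 3617.00·0.0190833 / (1 − 1.01908^(−37)).
Denominator 1 − (1+r)^(−37) = 0.503131873.
P = 69.0244 / 0.503131873 ≈ 137.19.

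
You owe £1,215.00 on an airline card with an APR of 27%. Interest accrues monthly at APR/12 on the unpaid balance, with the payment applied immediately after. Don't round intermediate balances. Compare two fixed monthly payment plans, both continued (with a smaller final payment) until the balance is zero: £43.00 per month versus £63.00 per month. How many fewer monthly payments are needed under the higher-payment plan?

20 fewer payments

Monthly rate r = 27%/12 = 2.25% = 0.0225.
At £43.00/mo: n = ⌈−ln(1 − rB₀/P)/ln(1+r)⌉ = 46 payments (last £16.84); total interest = total paid − £1,215.00 = £736.84.
At £63.00/mo: 26 payments (last £36.33); total interest £396.33.
Payments saved = 46 − 26 = 20.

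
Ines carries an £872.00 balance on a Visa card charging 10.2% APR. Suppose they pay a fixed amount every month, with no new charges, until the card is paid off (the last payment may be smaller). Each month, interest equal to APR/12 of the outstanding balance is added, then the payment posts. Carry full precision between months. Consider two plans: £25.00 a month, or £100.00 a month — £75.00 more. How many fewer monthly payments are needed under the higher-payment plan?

Monthly rate r = 10.2%/12 = 0.85% = 0.0085.
At £25.00/mo: n = ⌈−ln(1 − rB₀/P)/ln(1+r)⌉ = 42 payments (last £13.71); total interest = total paid − £872.00 = £166.71.
At £100.00/mo: 10 payments (last £9.89); total interest £37.89.
Payments saved = 42 − 10 = 32.

32 fewer payments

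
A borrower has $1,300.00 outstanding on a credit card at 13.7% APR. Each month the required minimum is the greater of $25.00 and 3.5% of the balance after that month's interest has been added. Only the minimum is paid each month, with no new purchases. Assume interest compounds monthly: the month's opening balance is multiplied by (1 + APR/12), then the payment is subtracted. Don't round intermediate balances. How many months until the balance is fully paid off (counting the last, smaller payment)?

Monthly rate r = 13.7%/12 = 1.14167% = 0.0114167.
While 3.5% of the post-interest balance exceeds $25.00, each month B ← (B·(1+r))·(1 − 0.035), i.e. B shrinks by the factor (1+r)·0.965 = 0.97602.
This holds for months 1–26. Entering month 27 the balance is $691.57; 3.5% of the post-interest balance is now below $25.00, so the flat $25.00 minimum applies from here.
From month 27 a fixed $25.00 at rate r clears $691.57 in 34 more payments. Total: 26 + 34 = 60 months.

60 months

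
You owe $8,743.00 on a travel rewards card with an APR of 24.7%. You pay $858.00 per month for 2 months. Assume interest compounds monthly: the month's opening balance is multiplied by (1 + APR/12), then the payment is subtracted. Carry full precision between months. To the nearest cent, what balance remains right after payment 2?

Monthly rate r = 24.7%/12 = 2.05833% = 0.0205833.
Each month: B ← B·(1+r) − $858.00.
Month 1: interest $179.96; balance after payment $8,064.96.
Month 2: interest $166.00; balance after payment $7,372.96.

$7,372.96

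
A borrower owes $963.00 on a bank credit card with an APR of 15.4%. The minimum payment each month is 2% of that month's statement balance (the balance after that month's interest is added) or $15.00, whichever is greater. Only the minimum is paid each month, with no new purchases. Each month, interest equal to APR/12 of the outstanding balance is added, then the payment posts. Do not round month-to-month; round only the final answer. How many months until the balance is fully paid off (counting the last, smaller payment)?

114 months

Monthly rate r = 15.4%/12 = 1.28333% = 0.0128333.
While 2% of the post-interest balance exceeds $15.00, each month B ← (B·(1+r))·(1 − 0.02), i.e. B shrinks by the factor (1+r)·0.98 = 0.99258.
This holds for months 1–36. Entering month 37 the balance is $736.43; 2% of the post-interest balance is now below $15.00, so the flat $15.00 minimum applies from here.
From month 37 a fixed $15.00 at rate r clears $736.43 in 78 more payments. Total: 36 + 78 = 114 months.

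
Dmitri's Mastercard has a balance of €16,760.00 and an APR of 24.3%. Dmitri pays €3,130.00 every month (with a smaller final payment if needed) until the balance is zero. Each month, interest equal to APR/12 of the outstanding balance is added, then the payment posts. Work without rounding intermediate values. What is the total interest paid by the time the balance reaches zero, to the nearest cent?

Monthly rate r = 24.3%/12 = 2.025% = 0.02025.
Payoff takes n = ⌈−ln(1 − rB₀/P)/ln(1+r)⌉ = ⌈5.725⌉ = 6 payments; the last is €2,275.46.
Total paid = 5·€3,130.00 + €2,275.46 = €17,925.46.
Total interest = total paid − principal = €17,925.46 − €16,760.00 = €1,165.46.

€1,165.46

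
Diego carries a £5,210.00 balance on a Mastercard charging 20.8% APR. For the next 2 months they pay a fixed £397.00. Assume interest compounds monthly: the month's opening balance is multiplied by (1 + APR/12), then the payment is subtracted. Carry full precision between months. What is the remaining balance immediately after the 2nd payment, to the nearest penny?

Monthly rate r = 20.8%/12 = 1.73333% = 0.0173333.
Each month: B ← B·(1+r) − £397.00.
Month 1: interest £90.31; balance after payment £4,903.31.
Month 2: interest £84.99; balance after payment £4,591.30.

£4,591.30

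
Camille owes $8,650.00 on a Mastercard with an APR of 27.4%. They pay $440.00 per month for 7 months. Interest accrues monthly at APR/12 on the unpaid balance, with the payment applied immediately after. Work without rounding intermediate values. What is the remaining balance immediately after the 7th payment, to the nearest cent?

$6,831.76

Monthly rate r = 27.4%/12 = 2.28333% = 0.0228333.
Each month: B ← B·(1+r) − $440.00.
Month 1: interest $197.51; balance after payment $8,407.51.
Month 2: interest $191.97; balance after payment $8,159.48.
Month 3: interest $186.31; balance after payment $7,905.79.
Month 4: interest $180.52; balance after payment $7,646.30.
Month 5: interest $174.59; balance after payment $7,380.89.
Month 6: interest $168.53; balance after payment $7,109.42.
Month 7: interest $162.33; balance after payment $6,831.76.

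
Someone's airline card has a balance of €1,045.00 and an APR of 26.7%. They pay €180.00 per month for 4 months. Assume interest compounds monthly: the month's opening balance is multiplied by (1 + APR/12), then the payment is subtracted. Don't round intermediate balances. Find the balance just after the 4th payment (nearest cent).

€396.77

Monthly rate r = 26.7%/12 = 2.225% = 0.02225.
Each month: B ← B·(1+r) − €180.00.
Month 1: interest €23.25; balance after payment €888.25.
Month 2: interest €19.76; balance after payment €728.01.
Month 3: interest €16.20; balance after payment €564.21.
Month 4: interest €12.55; balance after payment €396.77.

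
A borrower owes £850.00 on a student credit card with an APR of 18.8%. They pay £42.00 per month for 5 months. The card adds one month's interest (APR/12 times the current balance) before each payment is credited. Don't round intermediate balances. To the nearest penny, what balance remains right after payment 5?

Monthly rate r = 18.8%/12 = 1.56667% = 0.0156667.
Each month: B ← B·(1+r) − £42.00.
Month 1: interest £13.32; balance after payment £821.32.
Month 2: interest £12.87; balance after payment £792.18.
Month 3: interest £12.41; balance after payment £762.59.
Month 4: interest £11.95; balance after payment £732.54.
Month 5: interest £11.48; balance after payment £702.02.

£702.02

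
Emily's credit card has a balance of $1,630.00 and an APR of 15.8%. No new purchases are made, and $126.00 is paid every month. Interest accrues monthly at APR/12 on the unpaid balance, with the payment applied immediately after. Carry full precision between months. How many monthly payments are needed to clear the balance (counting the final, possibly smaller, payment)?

Monthly rate r = 15.8%/12 = 1.31667% = 0.0131667.
Recurrence: B ← B·(1+r) − $126.00.
Month 1: interest $21.46; balance after payment $1,525.46.
Month 2: interest $20.09; balance after payment $1,419.55.
Closed form: n = −ln(1 − rB₀/P)/ln(1+r) = −ln(0.82967)/ln(1.01317) ≈ 14.275, so the balance reaches zero during payment 15.

15 payments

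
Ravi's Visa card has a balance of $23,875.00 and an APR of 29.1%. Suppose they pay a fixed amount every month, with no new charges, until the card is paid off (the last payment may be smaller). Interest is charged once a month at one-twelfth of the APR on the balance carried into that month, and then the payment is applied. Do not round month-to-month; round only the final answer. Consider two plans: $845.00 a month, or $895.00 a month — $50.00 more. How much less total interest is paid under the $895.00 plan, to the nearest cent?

Monthly rate r = 29.1%/12 = 2.425% = 0.02425.
At $845.00/mo: n = ⌈−ln(1 − rB₀/P)/ln(1+r)⌉ = 49 payments (last $199.74); total interest = total paid − $23,875.00 = $16,884.74.
At $895.00/mo: 44 payments (last $401.40); total interest $15,011.40.
Interest saved = $16,884.74 − $15,011.40 = $1,873.34.

$1,873.34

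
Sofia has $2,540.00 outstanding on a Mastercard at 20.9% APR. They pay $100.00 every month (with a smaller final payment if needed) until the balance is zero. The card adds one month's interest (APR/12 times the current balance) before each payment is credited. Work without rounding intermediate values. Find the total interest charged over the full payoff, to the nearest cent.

Monthly rate r = 20.9%/12 = 1.74167% = 0.0174167.
Payoff takes n = ⌈−ln(1 − rB₀/P)/ln(1+r)⌉ = ⌈33.827⌉ = 34 payments; the last is $82.83.
Total paid = 33·$100.00 + $82.83 = $3,382.83.
Total interest = total paid − principal = $3,382.83 − $2,540.00 = $842.83.

$842.83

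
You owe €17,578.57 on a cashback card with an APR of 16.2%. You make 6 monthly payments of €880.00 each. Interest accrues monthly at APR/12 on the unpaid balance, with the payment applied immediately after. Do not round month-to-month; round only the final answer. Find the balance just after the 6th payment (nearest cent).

Monthly rate r = 16.2%/12 = 1.35% = 0.0135.
Each month: B ← B·(1+r) − €880.00.
Month 1: interest €237.31; balance after payment €16,935.88.
Month 2: interest €228.63; balance after payment €16,284.52.
Month 3: interest €219.84; balance after payment €15,624.36.
Month 4: interest €210.93; balance after payment €14,955.28.
Month 5: interest €201.90; balance after payment €14,277.18.
Month 6: interest €192.74; balance after payment €13,589.92.

€13,589.92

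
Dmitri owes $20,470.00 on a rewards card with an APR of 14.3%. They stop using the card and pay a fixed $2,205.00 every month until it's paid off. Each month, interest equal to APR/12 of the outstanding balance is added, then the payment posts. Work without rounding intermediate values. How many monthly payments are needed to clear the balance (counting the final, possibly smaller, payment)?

Monthly rate r = 14.3%/12 = 1.19167% = 0.0119167.
Recurrence: B ← B·(1+r) − $2,205.00.
Month 1: interest $243.93; balance after payment $18,508.93.
Month 2: interest $220.56; balance after payment $16,524.50.
Closed form: n = −ln(1 − rB₀/P)/ln(1+r) = −ln(0.88937)/ln(1.01192) ≈ 9.897, so the balance reaches zero during payment 10.

10 payments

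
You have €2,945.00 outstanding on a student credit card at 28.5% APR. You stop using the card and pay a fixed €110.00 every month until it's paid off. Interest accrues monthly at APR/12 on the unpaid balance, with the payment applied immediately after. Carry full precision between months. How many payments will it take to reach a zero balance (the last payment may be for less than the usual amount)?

44 payments

Monthly rate r = 28.5%/12 = 2.375% = 0.02375.
Recurrence: B ← B·(1+r) − €110.00.
Month 1: interest €69.94; balance after payment €2,904.94.
Month 2: interest €68.99; balance after payment €2,863.94.
Closed form: n = −ln(1 − rB₀/P)/ln(1+r) = −ln(0.36415)/ln(1.02375) ≈ 43.038, so the balance reaches zero during payment 44.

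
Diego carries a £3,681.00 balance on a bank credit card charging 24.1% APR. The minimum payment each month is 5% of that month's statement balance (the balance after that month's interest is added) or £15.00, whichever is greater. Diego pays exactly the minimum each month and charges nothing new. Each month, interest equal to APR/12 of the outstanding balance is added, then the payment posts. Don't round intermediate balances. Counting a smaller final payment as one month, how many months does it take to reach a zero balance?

106 months

Monthly rate r = 24.1%/12 = 2.00833% = 0.0200833.
While 5% of the post-interest balance exceeds £15.00, each month B ← (B·(1+r))·(1 − 0.05), i.e. B shrinks by the factor (1+r)·0.95 = 0.96908.
This holds for months 1–81. Entering month 82 the balance is £289.11; 5% of the post-interest balance is now below £15.00, so the flat £15.00 minimum applies from here.
From month 82 a fixed £15.00 at rate r clears £289.11 in 25 more payments. Total: 81 + 25 = 106 months.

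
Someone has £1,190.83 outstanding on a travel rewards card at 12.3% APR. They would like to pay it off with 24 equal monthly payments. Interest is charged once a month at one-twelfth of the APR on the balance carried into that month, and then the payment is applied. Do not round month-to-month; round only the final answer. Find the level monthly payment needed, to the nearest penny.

£56.22

Monthly rate r = 12.3%/12 = 1.025% = 0.01025.
Level-payment amortization: P = B₀·r / (1 − (1+r)^(−n)) = 1190.83·0.01025 / (1 − 1.01025^(−24)).
Denominator 1 − (1+r)^(−24) = 0.217098038.
P = 12.206 / 0.217098038 ≈ 56.22.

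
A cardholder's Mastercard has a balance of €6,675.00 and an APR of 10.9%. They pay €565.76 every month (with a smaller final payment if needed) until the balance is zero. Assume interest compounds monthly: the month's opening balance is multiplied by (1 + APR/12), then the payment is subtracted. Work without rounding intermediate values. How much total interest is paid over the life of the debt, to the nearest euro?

Monthly rate r = 10.9%/12 = 0.908333% = 0.00908333.
Payoff takes n = ⌈−ln(1 − rB₀/P)/ln(1+r)⌉ = ⌈12.536⌉ = 13 payments; the last is €304.01.
Total paid = 12·€565.76 + €304.01 = €7,093.13.
Total interest = total paid − principal = €7,093.13 − €6,675.00 = €418.13.

€418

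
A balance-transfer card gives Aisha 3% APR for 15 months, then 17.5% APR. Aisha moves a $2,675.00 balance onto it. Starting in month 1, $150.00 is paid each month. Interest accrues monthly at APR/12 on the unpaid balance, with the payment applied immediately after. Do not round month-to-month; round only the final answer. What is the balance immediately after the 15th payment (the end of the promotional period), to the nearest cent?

$487.28

Promo months 1–15 at r₀ = 3%/12 = 0.0025; months 16+ at r₁ = 17.5%/12 = 0.0145833.
After month 15: iterate B ← B·(1+r₀) − $150.00 for 15 months → $487.28.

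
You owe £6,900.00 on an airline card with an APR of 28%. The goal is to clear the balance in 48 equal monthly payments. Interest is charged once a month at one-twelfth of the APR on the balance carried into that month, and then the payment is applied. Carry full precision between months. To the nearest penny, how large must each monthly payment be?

Monthly rate r = 28%/12 = 2.33333% = 0.0233333.
Level-payment amortization: P = B₀·r / (1 − (1+r)^(−n)) = 6900.00·0.0233333 / (1 − 1.02333^(−48)).
Denominator 1 − (1+r)^(−48) = 0.669494871.
P = 161 / 0.669494871 ≈ 240.48.

£240.48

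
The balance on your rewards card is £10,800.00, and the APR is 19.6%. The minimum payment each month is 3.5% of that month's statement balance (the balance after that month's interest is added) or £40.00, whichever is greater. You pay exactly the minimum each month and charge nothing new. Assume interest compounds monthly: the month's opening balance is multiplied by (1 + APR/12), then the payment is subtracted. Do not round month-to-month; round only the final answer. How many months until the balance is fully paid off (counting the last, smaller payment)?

Monthly rate r = 19.6%/12 = 1.63333% = 0.0163333.
While 3.5% of the post-interest balance exceeds £40.00, each month B ← (B·(1+r))·(1 − 0.035), i.e. B shrinks by the factor (1+r)·0.965 = 0.98076.
This holds for months 1–117. Entering month 118 the balance is £1,112.63; 3.5% of the post-interest balance is now below £40.00, so the flat £40.00 minimum applies from here.
From month 118 a fixed £40.00 at rate r clears £1,112.63 in 38 more payments. Total: 117 + 38 = 155 months.

155 months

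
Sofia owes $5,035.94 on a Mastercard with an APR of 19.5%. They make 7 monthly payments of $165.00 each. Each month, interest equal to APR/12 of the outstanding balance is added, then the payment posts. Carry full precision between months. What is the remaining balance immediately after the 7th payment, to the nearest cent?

Monthly rate r = 19.5%/12 = 1.625% = 0.01625.
Each month: B ← B·(1+r) − $165.00.
Month 1: interest $81.83; balance after payment $4,952.77.
Month 2: interest $80.48; balance after payment $4,868.26.
Month 3: interest $79.11; balance after payment $4,782.37.
Month 4: interest $77.71; balance after payment $4,695.08.
Month 5: interest $76.30; balance after payment $4,606.37.
Month 6: interest $74.85; balance after payment $4,516.23.
Month 7: interest $73.39; balance after payment $4,424.62.

$4,424.62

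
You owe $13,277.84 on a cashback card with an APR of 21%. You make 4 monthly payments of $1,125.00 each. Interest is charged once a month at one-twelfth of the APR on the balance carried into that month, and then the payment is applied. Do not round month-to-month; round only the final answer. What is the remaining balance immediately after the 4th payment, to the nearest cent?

Monthly rate r = 21%/12 = 1.75% = 0.0175.
Each month: B ← B·(1+r) − $1,125.00.
Month 1: interest $232.36; balance after payment $12,385.20.
Month 2: interest $216.74; balance after payment $11,476.94.
Month 3: interest $200.85; balance after payment $10,552.79.
Month 4: interest $184.67; balance after payment $9,612.46.

$9,612.46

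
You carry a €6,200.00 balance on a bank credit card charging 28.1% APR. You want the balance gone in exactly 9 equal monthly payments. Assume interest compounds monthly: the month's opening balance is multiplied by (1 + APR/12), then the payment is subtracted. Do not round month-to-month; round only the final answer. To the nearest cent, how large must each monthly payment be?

Monthly rate r = 28.1%/12 = 2.34167% = 0.0234167.
Level-payment amortization: P = B₀·r / (1 − (1+r)^(−n)) = 6200.00·0.0234167 / (1 − 1.02342^(−9)).
Denominator 1 − (1+r)^(−9) = 0.188053092.
P = 145.183 / 0.188053092 ≈ 772.03.

€772.03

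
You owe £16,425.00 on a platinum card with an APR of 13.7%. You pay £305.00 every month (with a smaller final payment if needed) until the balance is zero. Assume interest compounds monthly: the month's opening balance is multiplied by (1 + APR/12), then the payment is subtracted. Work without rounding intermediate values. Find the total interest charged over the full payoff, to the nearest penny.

Monthly rate r = 13.7%/12 = 1.14167% = 0.0114167.
Payoff takes n = ⌈−ln(1 − rB₀/P)/ln(1+r)⌉ = ⌈84.041⌉ = 85 payments; the last is £12.59.
Total paid = 84·£305.00 + £12.59 = £25,632.59.
Total interest = total paid − principal = £25,632.59 − £16,425.00 = £9,207.59.

£9,207.59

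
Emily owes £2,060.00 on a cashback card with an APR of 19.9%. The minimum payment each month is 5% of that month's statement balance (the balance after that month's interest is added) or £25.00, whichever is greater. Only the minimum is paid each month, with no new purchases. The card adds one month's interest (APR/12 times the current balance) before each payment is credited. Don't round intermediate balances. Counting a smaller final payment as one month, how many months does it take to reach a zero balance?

Monthly rate r = 19.9%/12 = 1.65833% = 0.0165833.
While 5% of the post-interest balance exceeds £25.00, each month B ← (B·(1+r))·(1 − 0.05), i.e. B shrinks by the factor (1+r)·0.95 = 0.96575.
This holds for months 1–42. Entering month 43 the balance is £476.72; 5% of the post-interest balance is now below £25.00, so the flat £25.00 minimum applies from here.
From month 43 a fixed £25.00 at rate r clears £476.72 in 24 more payments. Total: 42 + 24 = 66 months.

66 months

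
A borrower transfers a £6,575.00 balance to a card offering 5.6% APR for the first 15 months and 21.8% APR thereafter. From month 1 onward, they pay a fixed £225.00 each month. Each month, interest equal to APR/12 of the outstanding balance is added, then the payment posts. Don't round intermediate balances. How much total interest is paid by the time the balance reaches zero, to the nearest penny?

Promo months 1–15 at r₀ = 5.6%/12 = 0.00466667; months 16+ at r₁ = 21.8%/12 = 0.0181667.
After month 15: iterate B ← B·(1+r₀) − £225.00 for 15 months → £3,563.08.
Then at r₁ with £225.00/mo: n₂ = −ln(1 − r₁·B/P)/ln(1+r₁) ≈ 18.84 → 19 more payments.
Total paid = 33·£225.00 + £189.87 = £7,614.87; interest = £7,614.87 − £6,575.00 = £1,039.87.

£1,039.87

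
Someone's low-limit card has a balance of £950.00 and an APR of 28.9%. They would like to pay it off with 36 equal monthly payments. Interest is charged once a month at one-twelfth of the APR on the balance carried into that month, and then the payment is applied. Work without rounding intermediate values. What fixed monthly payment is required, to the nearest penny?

Monthly rate r = 28.9%/12 = 2.40833% = 0.0240833.
Level-payment amortization: P = B₀·r / (1 − (1+r)^(−n)) = 950.00·0.0240833 / (1 − 1.02408^(−36)).
Denominator 1 − (1+r)^(−36) = 0.575449589.
P = 22.8792 / 0.575449589 ≈ 39.76.

£39.76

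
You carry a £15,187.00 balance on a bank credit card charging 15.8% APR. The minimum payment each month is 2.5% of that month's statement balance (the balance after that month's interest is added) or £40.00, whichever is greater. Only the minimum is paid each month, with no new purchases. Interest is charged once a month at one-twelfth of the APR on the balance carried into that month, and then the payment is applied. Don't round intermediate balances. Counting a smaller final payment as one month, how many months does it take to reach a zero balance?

242 months

Monthly rate r = 15.8%/12 = 1.31667% = 0.0131667.
While 2.5% of the post-interest balance exceeds £40.00, each month B ← (B·(1+r))·(1 − 0.025), i.e. B shrinks by the factor (1+r)·0.975 = 0.98784.
This holds for months 1–185. Entering month 186 the balance is £1,578.67; 2.5% of the post-interest balance is now below £40.00, so the flat £40.00 minimum applies from here.
From month 186 a fixed £40.00 at rate r clears £1,578.67 in 57 more payments. Total: 185 + 57 = 242 months.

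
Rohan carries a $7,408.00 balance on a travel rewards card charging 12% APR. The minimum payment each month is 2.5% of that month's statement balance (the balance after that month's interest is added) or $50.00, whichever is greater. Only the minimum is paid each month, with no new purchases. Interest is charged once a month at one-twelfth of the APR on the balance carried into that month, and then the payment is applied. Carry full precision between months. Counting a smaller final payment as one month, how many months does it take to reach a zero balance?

137 months

Monthly rate r = 12%/12 = 1% = 0.01.
While 2.5% of the post-interest balance exceeds $50.00, each month B ← (B·(1+r))·(1 − 0.025), i.e. B shrinks by the factor (1+r)·0.975 = 0.98475.
This holds for months 1–86. Entering month 87 the balance is $1,975.77; 2.5% of the post-interest balance is now below $50.00, so the flat $50.00 minimum applies from here.
From month 87 a fixed $50.00 at rate r clears $1,975.77 in 51 more payments. Total: 86 + 51 = 137 months.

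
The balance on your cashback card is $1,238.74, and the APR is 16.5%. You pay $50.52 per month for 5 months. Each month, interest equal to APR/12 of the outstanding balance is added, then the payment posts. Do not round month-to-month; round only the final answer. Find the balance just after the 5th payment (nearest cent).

$1,066.64

Monthly rate r = 16.5%/12 = 1.375% = 0.01375.
Each month: B ← B·(1+r) − $50.52.
Month 1: interest $17.03; balance after payment $1,205.25.
Month 2: interest $16.57; balance after payment $1,171.30.
Month 3: interest $16.11; balance after payment $1,136.89.
Month 4: interest $15.63; balance after payment $1,102.00.
Month 5: interest $15.15; balance after payment $1,066.64.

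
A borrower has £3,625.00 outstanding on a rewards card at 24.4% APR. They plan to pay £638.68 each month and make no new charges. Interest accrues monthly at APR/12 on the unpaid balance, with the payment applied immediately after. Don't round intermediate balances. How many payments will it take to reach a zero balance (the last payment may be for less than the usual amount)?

7 payments

Monthly rate r = 24.4%/12 = 2.03333% = 0.0203333.
Recurrence: B ← B·(1+r) − £638.68.
Month 1: interest £73.71; balance after payment £3,060.03.
Month 2: interest £62.22; balance after payment £2,483.57.
Closed form: n = −ln(1 − rB₀/P)/ln(1+r) = −ln(0.88459)/ln(1.02033) ≈ 6.092, so the balance reaches zero during payment 7.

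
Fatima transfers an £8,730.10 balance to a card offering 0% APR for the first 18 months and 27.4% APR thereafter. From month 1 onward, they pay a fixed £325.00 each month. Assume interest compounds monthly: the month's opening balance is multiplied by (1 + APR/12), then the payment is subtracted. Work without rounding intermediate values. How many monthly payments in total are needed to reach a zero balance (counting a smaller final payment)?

29 payments

Promo months 1–18 at r₀ = 0%/12 = 0; months 19+ at r₁ = 27.4%/12 = 0.0228333.
After month 18 (no interest yet): B = £8,730.10 − 18·£325.00 = £2,880.10.
Then at r₁ with £325.00/mo: n₂ = −ln(1 − r₁·B/P)/ln(1+r₁) ≈ 10.01 → 11 more payments.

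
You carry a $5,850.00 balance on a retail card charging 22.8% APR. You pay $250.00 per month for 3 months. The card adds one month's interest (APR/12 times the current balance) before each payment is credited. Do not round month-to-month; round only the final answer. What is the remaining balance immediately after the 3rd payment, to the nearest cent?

$5,425.49

Monthly rate r = 22.8%/12 = 1.9% = 0.019.
Each month: B ← B·(1+r) − $250.00.
Month 1: interest $111.15; balance after payment $5,711.15.
Month 2: interest $108.51; balance after payment $5,569.66.
Month 3: interest $105.82; balance after payment $5,425.49.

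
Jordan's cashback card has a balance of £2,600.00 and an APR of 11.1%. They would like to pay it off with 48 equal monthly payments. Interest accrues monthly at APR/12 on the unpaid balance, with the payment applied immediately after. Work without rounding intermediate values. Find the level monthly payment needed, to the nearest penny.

Monthly rate r = 11.1%/12 = 0.925% = 0.00925.
Level-payment amortization: P = B₀·r / (1 − (1+r)^(−n)) = 2600.00·0.00925 / (1 − 1.00925^(−48)).
Denominator 1 − (1+r)^(−48) = 0.35722406.
P = 24.05 / 0.35722406 ≈ 67.32.

£67.32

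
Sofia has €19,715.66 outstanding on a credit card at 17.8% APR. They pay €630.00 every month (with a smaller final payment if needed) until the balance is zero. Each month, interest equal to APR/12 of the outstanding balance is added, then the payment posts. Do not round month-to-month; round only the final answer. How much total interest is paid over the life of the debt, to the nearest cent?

€6,984.11

Monthly rate r = 17.8%/12 = 1.48333% = 0.0148333.
Payoff takes n = ⌈−ln(1 − rB₀/P)/ln(1+r)⌉ = ⌈42.379⌉ = 43 payments; the last is €239.77.
Total paid = 42·€630.00 + €239.77 = €26,699.77.
Total interest = total paid − principal = €26,699.77 − €19,715.66 = €6,984.11.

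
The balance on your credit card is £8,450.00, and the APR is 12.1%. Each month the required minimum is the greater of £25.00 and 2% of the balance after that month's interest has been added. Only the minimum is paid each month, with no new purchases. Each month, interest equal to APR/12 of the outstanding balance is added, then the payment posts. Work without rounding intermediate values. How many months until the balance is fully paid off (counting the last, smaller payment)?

Monthly rate r = 12.1%/12 = 1.00833% = 0.0100833.
While 2% of the post-interest balance exceeds £25.00, each month B ← (B·(1+r))·(1 − 0.02), i.e. B shrinks by the factor (1+r)·0.98 = 0.98988.
This holds for months 1–189. Entering month 190 the balance is £1,236.22; 2% of the post-interest balance is now below £25.00, so the flat £25.00 minimum applies from here.
From month 190 a fixed £25.00 at rate r clears £1,236.22 in 69 more payments. Total: 189 + 69 = 258 months.

258 months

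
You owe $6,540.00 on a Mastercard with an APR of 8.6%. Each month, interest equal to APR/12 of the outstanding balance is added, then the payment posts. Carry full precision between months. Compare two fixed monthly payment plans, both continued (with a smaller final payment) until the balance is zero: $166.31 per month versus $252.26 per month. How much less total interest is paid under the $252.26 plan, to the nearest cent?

$448.54

Monthly rate r = 8.6%/12 = 0.716667% = 0.00716667.
At $166.31/mo: n = ⌈−ln(1 − rB₀/P)/ln(1+r)⌉ = 47 payments (last $59.49); total interest = total paid − $6,540.00 = $1,169.75.
At $252.26/mo: 29 payments (last $197.93); total interest $721.21.
Interest saved = $1,169.75 − $721.21 = $448.54.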